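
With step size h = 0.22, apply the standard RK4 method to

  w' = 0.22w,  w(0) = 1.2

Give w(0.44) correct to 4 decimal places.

RK4: k1 = f(x_n, w_n); k2 = f(x_n + h/2, w_n + (h/2)·k1); k3 = f(x_n + h/2, w_n + (h/2)·k2); k4 = f(x_n + h, w_n + h·k3); w_{n+1} = w_n + (h/6)·(k1 + 2k2 + 2k3 + k4).
x=0.000000, w=1.200000:
  k1 = f(0.000000, 1.200000) = 0.264000
  k2 = f(0.110000, 1.229040) = 0.270389
  k3 = f(0.110000, 1.229743) = 0.270543
  k4 = f(0.220000, 1.259520) = 0.277094
  w ← 1.200000 + (0.22/6)·(k1 + 2k2 + 2k3 + k4) = 1.259508
x=0.220000, w=1.259508:
  k1 = f(0.220000, 1.259508) = 0.277092
  k2 = f(0.330000, 1.289989) = 0.283797
  k3 = f(0.330000, 1.290726) = 0.283960
  k4 = f(0.440000, 1.321980) = 0.290836
  w ← 1.259508 + (0.22/6)·(k1 + 2k2 + 2k3 + k4) = 1.321968
w(0.44) ≈ 1.3220

1.3220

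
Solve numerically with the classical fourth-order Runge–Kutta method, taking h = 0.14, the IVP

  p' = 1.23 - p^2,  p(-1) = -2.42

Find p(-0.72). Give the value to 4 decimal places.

-6.0501

RK4: k1 = f(t_n, p_n); k2 = f(t_n + h/2, p_n + (h/2)·k1); k3 = f(t_n + h/2, p_n + (h/2)·k2); k4 = f(t_n + h, p_n + h·k3); p_{n+1} = p_n + (h/6)·(k1 + 2k2 + 2k3 + k4).
t=-1.000000, p=-2.420000:
  k1 = f(-1.000000, -2.420000) = -4.626400
  k2 = f(-0.930000, -2.743848) = -6.298702
  k3 = f(-0.930000, -2.860909) = -6.954801
  k4 = f(-0.860000, -3.393672) = -10.287011
  p ← -2.420000 + (0.14/6)·(k1 + 2k2 + 2k3 + k4) = -3.386476
t=-0.860000, p=-3.386476:
  k1 = f(-0.860000, -3.386476) = -10.238222
  k2 = f(-0.790000, -4.103152) = -15.605856
  k3 = f(-0.790000, -4.478886) = -18.830422
  k4 = f(-0.720000, -6.022736) = -35.043343
  p ← -3.386476 + (0.14/6)·(k1 + 2k2 + 2k3 + k4) = -6.050073
p(-0.72) ≈ -6.0501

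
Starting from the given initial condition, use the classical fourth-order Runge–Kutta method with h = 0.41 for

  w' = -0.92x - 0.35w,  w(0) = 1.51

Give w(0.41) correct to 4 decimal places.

1.2344

RK4: k1 = f(x_n, w_n); k2 = f(x_n + h/2, w_n + (h/2)·k1); k3 = f(x_n + h/2, w_n + (h/2)·k2); k4 = f(x_n + h, w_n + h·k3); w_{n+1} = w_n + (h/6)·(k1 + 2k2 + 2k3 + k4).
x=0.000000, w=1.510000:
  k1 = f(0.000000, 1.510000) = -0.528500
  k2 = f(0.205000, 1.401658) = -0.679180
  k3 = f(0.205000, 1.370768) = -0.668369
  k4 = f(0.410000, 1.235969) = -0.809789
  w ← 1.510000 + (0.41/6)·(k1 + 2k2 + 2k3 + k4) = 1.234385
w(0.41) ≈ 1.2344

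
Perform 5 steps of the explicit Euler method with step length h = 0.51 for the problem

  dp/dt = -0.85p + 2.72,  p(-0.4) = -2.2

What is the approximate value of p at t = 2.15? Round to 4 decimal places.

2.8849

Euler: p_{n+1} = p_n + h·f(t_n, p_n).
t=-0.400000, p=-2.200000: f=4.590000 → p ← -2.200000 + 0.51·4.590000 = 0.140900
t=0.110000, p=0.140900: f=2.600235 → p ← 0.140900 + 0.51·2.600235 = 1.467020
t=0.620000, p=1.467020: f=1.473033 → p ← 1.467020 + 0.51·1.473033 = 2.218267
t=1.130000, p=2.218267: f=0.834473 → p ← 2.218267 + 0.51·0.834473 = 2.643848
t=1.640000, p=2.643848: f=0.472729 → p ← 2.643848 + 0.51·0.472729 = 2.884940
p(2.15) ≈ 2.8849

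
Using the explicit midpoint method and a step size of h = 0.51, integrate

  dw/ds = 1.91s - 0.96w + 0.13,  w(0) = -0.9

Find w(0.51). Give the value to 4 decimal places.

Midpoint: k1 = f(s_n, w_n); k2 = f(s_n + h/2, w_n + (h/2)·k1); w_{n+1} = w_n + h·k2.
s=0.000000, w=-0.900000:
  k1 = f(0.000000, -0.900000) = 0.994000
  k2 = f(0.255000, -0.646530) = 1.237719
  w ← -0.900000 + 0.51·1.237719 = -0.268763
w(0.51) ≈ -0.2688

-0.2688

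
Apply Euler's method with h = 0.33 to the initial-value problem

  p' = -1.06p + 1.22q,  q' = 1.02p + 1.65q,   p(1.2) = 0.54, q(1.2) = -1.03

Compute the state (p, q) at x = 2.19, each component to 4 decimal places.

-1.2805, -3.5992

Euler on (p,q): p_{n+1} = p_n + h·p', q_{n+1} = q_n + h·q'.
1.200000: (0.540000, -1.030000); f=(-1.829000, -1.148700) → (-0.063570, -1.409071)
1.530000: (-0.063570, -1.409071); f=(-1.651682, -2.389809) → (-0.608625, -2.197708)
1.860000: (-0.608625, -2.197708); f=(-2.036061, -4.247016) → (-1.280525, -3.599223)
(p(2.19), q(2.19)) ≈ (-1.2805, -3.5992)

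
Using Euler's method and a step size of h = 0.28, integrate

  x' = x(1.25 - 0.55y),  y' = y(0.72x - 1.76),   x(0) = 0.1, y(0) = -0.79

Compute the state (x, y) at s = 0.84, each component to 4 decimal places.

Euler on (x,y): x_{n+1} = x_n + h·x', y_{n+1} = y_n + h·y'.
0.000000: (0.100000, -0.790000); f=(0.168450, 1.333520) → (0.147166, -0.416614)
0.280000: (0.147166, -0.416614); f=(0.217679, 0.689097) → (0.208116, -0.223667)
0.560000: (0.208116, -0.223667); f=(0.285747, 0.360139) → (0.288125, -0.122828)
(x(0.84), y(0.84)) ≈ (0.2881, -0.1228)

0.2881, -0.1228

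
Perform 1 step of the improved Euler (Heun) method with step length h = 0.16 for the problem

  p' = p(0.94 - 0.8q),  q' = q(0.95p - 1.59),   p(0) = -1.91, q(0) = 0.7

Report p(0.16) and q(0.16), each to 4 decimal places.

-2.0791, 0.4197

Heun on (p,q): k1 = f(s_n, state_n); k2 = f(s_n + h, state_n + h·k1); state_{n+1} = state_n + (h/2)·(k1 + k2).
0.000000: (-1.910000, 0.700000)
  k1 = (-0.725800, -2.383150)
  predictor → (-2.026128, 0.318696)
  k2 = (-1.387985, -1.120160)
  → (-2.079103, 0.419735)
(p(0.16), q(0.16)) ≈ (-2.0791, 0.4197)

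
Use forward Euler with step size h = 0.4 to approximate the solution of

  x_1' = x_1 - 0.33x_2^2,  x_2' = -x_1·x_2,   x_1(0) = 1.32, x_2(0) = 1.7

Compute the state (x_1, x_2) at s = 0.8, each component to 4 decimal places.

1.9681, 0.3317

Euler on (x_1,x_2): x_1_{n+1} = x_1_n + h·x_1', x_2_{n+1} = x_2_n + h·x_2'.
0.000000: (1.320000, 1.700000); f=(0.366300, -2.244000) → (1.466520, 0.802400)
0.400000: (1.466520, 0.802400); f=(1.254051, -1.176736) → (1.968140, 0.331706)
(x_1(0.8), x_2(0.8)) ≈ (1.9681, 0.3317)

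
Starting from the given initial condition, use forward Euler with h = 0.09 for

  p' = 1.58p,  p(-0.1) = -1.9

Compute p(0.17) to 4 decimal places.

Euler: p_{n+1} = p_n + h·f(x_n, p_n).
x=-0.100000, p=-1.900000: f=-3.002000 → p ← -1.900000 + 0.09·(-3.002000) = -2.170180
x=-0.010000, p=-2.170180: f=-3.428884 → p ← -2.170180 + 0.09·(-3.428884) = -2.478780
x=0.080000, p=-2.478780: f=-3.916472 → p ← -2.478780 + 0.09·(-3.916472) = -2.831262
p(0.17) ≈ -2.8313

-2.8313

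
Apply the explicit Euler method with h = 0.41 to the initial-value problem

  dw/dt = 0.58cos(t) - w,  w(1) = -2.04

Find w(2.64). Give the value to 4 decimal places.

-0.3878

Euler: w_{n+1} = w_n + h·f(t_n, w_n).
t=1.000000, w=-2.040000: f=2.353375 → w ← -2.040000 + 0.41·2.353375 = -1.075116
t=1.410000, w=-1.075116: f=1.167977 → w ← -1.075116 + 0.41·1.167977 = -0.596246
t=1.820000, w=-0.596246: f=0.453199 → w ← -0.596246 + 0.41·0.453199 = -0.410434
t=2.230000, w=-0.410434: f=0.055191 → w ← -0.410434 + 0.41·0.055191 = -0.387806
w(2.64) ≈ -0.3878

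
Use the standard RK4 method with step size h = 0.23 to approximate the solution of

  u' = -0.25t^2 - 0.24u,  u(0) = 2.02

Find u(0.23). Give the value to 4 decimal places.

1.9105

RK4: k1 = f(t_n, u_n); k2 = f(t_n + h/2, u_n + (h/2)·k1); k3 = f(t_n + h/2, u_n + (h/2)·k2); k4 = f(t_n + h, u_n + h·k3); u_{n+1} = u_n + (h/6)·(k1 + 2k2 + 2k3 + k4).
t=0.000000, u=2.020000:
  k1 = f(0.000000, 2.020000) = -0.484800
  k2 = f(0.115000, 1.964248) = -0.474726
  k3 = f(0.115000, 1.965407) = -0.475004
  k4 = f(0.230000, 1.910749) = -0.471805
  u ← 2.020000 + (0.23/6)·(k1 + 2k2 + 2k3 + k4) = 1.910518
u(0.23) ≈ 1.9105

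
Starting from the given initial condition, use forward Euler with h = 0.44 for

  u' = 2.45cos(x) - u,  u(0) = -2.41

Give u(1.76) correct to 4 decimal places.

0.9103

Euler: u_{n+1} = u_n + h·f(x_n, u_n).
x=0.000000, u=-2.410000: f=4.860000 → u ← -2.410000 + 0.44·4.860000 = -0.271600
x=0.440000, u=-0.271600: f=2.488242 → u ← -0.271600 + 0.44·2.488242 = 0.823226
x=0.880000, u=0.823226: f=0.737794 → u ← 0.823226 + 0.44·0.737794 = 1.147856
x=1.320000, u=1.147856: f=-0.539826 → u ← 1.147856 + 0.44·(-0.539826) = 0.910332
u(1.76) ≈ 0.9103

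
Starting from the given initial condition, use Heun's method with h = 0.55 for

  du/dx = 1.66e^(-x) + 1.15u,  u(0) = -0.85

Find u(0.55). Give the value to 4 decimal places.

-0.5490

Heun: k1 = f(x_n, u_n); k2 = f(x_n + h, u_n + h·k1); u_{n+1} = u_n + (h/2)·(k1 + k2).
x=0.000000, u=-0.850000:
  k1 = f(0.000000, -0.850000) = 0.682500
  k2 = f(0.550000, -0.474625) = 0.411918
  u ← -0.850000 + (0.55/2)·(0.682500 + 0.411918) = -0.549035
u(0.55) ≈ -0.5490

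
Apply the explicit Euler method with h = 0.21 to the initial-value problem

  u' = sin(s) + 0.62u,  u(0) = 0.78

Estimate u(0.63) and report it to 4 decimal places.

Euler: u_{n+1} = u_n + h·f(s_n, u_n).
s=0.000000, u=0.780000: f=0.483600 → u ← 0.780000 + 0.21·0.483600 = 0.881556
s=0.210000, u=0.881556: f=0.755025 → u ← 0.881556 + 0.21·0.755025 = 1.040111
s=0.420000, u=1.040111: f=1.052629 → u ← 1.040111 + 0.21·1.052629 = 1.261163
u(0.63) ≈ 1.2612

1.2612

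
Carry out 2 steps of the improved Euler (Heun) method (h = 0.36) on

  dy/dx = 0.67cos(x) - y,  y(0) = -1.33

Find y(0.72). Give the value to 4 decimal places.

Heun: k1 = f(x_n, y_n); k2 = f(x_n + h, y_n + h·k1); y_{n+1} = y_n + (h/2)·(k1 + k2).
x=0.000000, y=-1.330000:
  k1 = f(0.000000, -1.330000) = 2.000000
  k2 = f(0.360000, -0.610000) = 1.237051
  y ← -1.330000 + (0.36/2)·(2.000000 + 1.237051) = -0.747331
x=0.360000, y=-0.747331:
  k1 = f(0.360000, -0.747331) = 1.374382
  k2 = f(0.720000, -0.252553) = 0.756263
  y ← -0.747331 + (0.36/2)·(1.374382 + 0.756263) = -0.363815
y(0.72) ≈ -0.3638

-0.3638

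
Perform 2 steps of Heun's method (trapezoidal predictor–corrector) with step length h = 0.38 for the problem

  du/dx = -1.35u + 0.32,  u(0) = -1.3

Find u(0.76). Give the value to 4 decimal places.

-0.3511

Heun: k1 = f(x_n, u_n); k2 = f(x_n + h, u_n + h·k1); u_{n+1} = u_n + (h/2)·(k1 + k2).
x=0.000000, u=-1.300000:
  k1 = f(0.000000, -1.300000) = 2.075000
  k2 = f(0.380000, -0.511500) = 1.010525
  u ← -1.300000 + (0.38/2)·(2.075000 + 1.010525) = -0.713750
x=0.380000, u=-0.713750:
  k1 = f(0.380000, -0.713750) = 1.283563
  k2 = f(0.760000, -0.225996) = 0.625095
  u ← -0.713750 + (0.38/2)·(1.283563 + 0.625095) = -0.351105
u(0.76) ≈ -0.3511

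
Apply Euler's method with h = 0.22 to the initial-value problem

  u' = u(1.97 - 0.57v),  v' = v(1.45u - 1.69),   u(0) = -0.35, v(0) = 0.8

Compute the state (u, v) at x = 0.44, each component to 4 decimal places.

-0.6446, 0.1981

Euler on (u,v): u_{n+1} = u_n + h·u', v_{n+1} = v_n + h·v'.
0.000000: (-0.350000, 0.800000); f=(-0.529900, -1.758000) → (-0.466578, 0.413240)
0.220000: (-0.466578, 0.413240); f=(-0.809258, -0.977948) → (-0.644615, 0.198091)
(u(0.44), v(0.44)) ≈ (-0.6446, 0.1981)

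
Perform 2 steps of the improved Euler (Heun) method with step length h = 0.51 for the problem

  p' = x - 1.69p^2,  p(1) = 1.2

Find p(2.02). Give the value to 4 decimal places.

1.2008

Heun: k1 = f(x_n, p_n); k2 = f(x_n + h, p_n + h·k1); p_{n+1} = p_n + (h/2)·(k1 + k2).
x=1.000000, p=1.200000:
  k1 = f(1.000000, 1.200000) = -1.433600
  k2 = f(1.510000, 0.468864) = 1.138481
  p ← 1.200000 + (0.51/2)·(-1.433600 + 1.138481) = 1.124745
x=1.510000, p=1.124745:
  k1 = f(1.510000, 1.124745) = -0.627936
  k2 = f(2.020000, 0.804497) = 0.926205
  p ← 1.124745 + (0.51/2)·(-0.627936 + 0.926205) = 1.200803
p(2.02) ≈ 1.2008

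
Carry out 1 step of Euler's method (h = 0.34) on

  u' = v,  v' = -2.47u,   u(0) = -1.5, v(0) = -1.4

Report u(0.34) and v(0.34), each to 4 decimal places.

-1.9760, -0.1403

Euler on (u,v): u_{n+1} = u_n + h·u', v_{n+1} = v_n + h·v'.
0.000000: (-1.500000, -1.400000); f=(-1.400000, 3.705000) → (-1.976000, -0.140300)
(u(0.34), v(0.34)) ≈ (-1.9760, -0.1403)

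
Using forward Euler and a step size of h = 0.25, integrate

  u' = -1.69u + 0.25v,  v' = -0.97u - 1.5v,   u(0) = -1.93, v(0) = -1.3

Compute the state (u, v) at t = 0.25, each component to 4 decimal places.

-1.1958, -0.3445

Euler on (u,v): u_{n+1} = u_n + h·u', v_{n+1} = v_n + h·v'.
0.000000: (-1.930000, -1.300000); f=(2.936700, 3.822100) → (-1.195825, -0.344475)
(u(0.25), v(0.25)) ≈ (-1.1958, -0.3445)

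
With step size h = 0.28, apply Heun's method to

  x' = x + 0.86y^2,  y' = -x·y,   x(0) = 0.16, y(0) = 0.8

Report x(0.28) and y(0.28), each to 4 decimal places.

Heun on (x,y): k1 = f(s_n, state_n); k2 = f(s_n + h, state_n + h·k1); state_{n+1} = state_n + (h/2)·(k1 + k2).
0.000000: (0.160000, 0.800000)
  k1 = (0.710400, -0.128000)
  predictor → (0.358912, 0.764160)
  k2 = (0.861101, -0.274266)
  → (0.380010, 0.743683)
(x(0.28), y(0.28)) ≈ (0.3800, 0.7437)

0.3800, 0.7437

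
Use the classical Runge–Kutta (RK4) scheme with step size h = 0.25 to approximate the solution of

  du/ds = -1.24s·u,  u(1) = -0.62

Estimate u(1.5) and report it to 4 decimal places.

RK4: k1 = f(s_n, u_n); k2 = f(s_n + h/2, u_n + (h/2)·k1); k3 = f(s_n + h/2, u_n + (h/2)·k2); k4 = f(s_n + h, u_n + h·k3); u_{n+1} = u_n + (h/6)·(k1 + 2k2 + 2k3 + k4).
s=1.000000, u=-0.620000:
  k1 = f(1.000000, -0.620000) = 0.768800
  k2 = f(1.125000, -0.523900) = 0.730841
  k3 = f(1.125000, -0.528645) = 0.737460
  k4 = f(1.250000, -0.435635) = 0.675234
  u ← -0.620000 + (0.25/6)·(k1 + 2k2 + 2k3 + k4) = -0.437474
s=1.250000, u=-0.437474:
  k1 = f(1.250000, -0.437474) = 0.678084
  k2 = f(1.375000, -0.352713) = 0.601376
  k3 = f(1.375000, -0.362302) = 0.617724
  k4 = f(1.500000, -0.283043) = 0.526459
  u ← -0.437474 + (0.25/6)·(k1 + 2k2 + 2k3 + k4) = -0.285693
u(1.5) ≈ -0.2857

-0.2857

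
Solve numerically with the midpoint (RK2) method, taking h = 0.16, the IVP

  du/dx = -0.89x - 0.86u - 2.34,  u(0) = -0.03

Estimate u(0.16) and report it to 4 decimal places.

Midpoint: k1 = f(x_n, u_n); k2 = f(x_n + h/2, u_n + (h/2)·k1); u_{n+1} = u_n + h·k2.
x=0.000000, u=-0.030000:
  k1 = f(0.000000, -0.030000) = -2.314200
  k2 = f(0.080000, -0.215136) = -2.226183
  u ← -0.030000 + 0.16·(-2.226183) = -0.386189
u(0.16) ≈ -0.3862

-0.3862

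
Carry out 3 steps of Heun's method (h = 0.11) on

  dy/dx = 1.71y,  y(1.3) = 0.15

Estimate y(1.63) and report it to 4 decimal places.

Heun: k1 = f(x_n, y_n); k2 = f(x_n + h, y_n + h·k1); y_{n+1} = y_n + (h/2)·(k1 + k2).
x=1.300000, y=0.150000:
  k1 = f(1.300000, 0.150000) = 0.256500
  k2 = f(1.410000, 0.178215) = 0.304748
  y ← 0.150000 + (0.11/2)·(0.256500 + 0.304748) = 0.180869
x=1.410000, y=0.180869:
  k1 = f(1.410000, 0.180869) = 0.309285
  k2 = f(1.520000, 0.214890) = 0.367462
  y ← 0.180869 + (0.11/2)·(0.309285 + 0.367462) = 0.218090
x=1.520000, y=0.218090:
  k1 = f(1.520000, 0.218090) = 0.372933
  k2 = f(1.630000, 0.259112) = 0.443082
  y ← 0.218090 + (0.11/2)·(0.372933 + 0.443082) = 0.262971
y(1.63) ≈ 0.2630

0.2630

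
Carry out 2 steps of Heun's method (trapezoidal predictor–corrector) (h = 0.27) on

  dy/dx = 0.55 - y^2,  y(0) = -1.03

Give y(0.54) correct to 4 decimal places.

Heun: k1 = f(x_n, y_n); k2 = f(x_n + h, y_n + h·k1); y_{n+1} = y_n + (h/2)·(k1 + k2).
x=0.000000, y=-1.030000:
  k1 = f(0.000000, -1.030000) = -0.510900
  k2 = f(0.270000, -1.167943) = -0.814091
  y ← -1.030000 + (0.27/2)·(-0.510900 + (-0.814091)) = -1.208874
x=0.270000, y=-1.208874:
  k1 = f(0.270000, -1.208874) = -0.911376
  k2 = f(0.540000, -1.454945) = -1.566866
  y ← -1.208874 + (0.27/2)·(-0.911376 + (-1.566866)) = -1.543436
y(0.54) ≈ -1.5434

-1.5434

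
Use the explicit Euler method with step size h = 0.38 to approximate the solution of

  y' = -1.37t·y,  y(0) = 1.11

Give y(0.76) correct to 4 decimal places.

0.8904

Euler: y_{n+1} = y_n + h·f(t_n, y_n).
t=0.000000, y=1.110000: f=0.000000 → y ← 1.110000 + 0.38·0.000000 = 1.110000
t=0.380000, y=1.110000: f=-0.577866 → y ← 1.110000 + 0.38·(-0.577866) = 0.890411
y(0.76) ≈ 0.8904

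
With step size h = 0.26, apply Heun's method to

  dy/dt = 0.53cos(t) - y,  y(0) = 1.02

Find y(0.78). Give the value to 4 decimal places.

0.7206

Heun: k1 = f(t_n, y_n); k2 = f(t_n + h, y_n + h·k1); y_{n+1} = y_n + (h/2)·(k1 + k2).
t=0.000000, y=1.020000:
  k1 = f(0.000000, 1.020000) = -0.490000
  k2 = f(0.260000, 0.892600) = -0.380413
  y ← 1.020000 + (0.26/2)·(-0.490000 + (-0.380413)) = 0.906846
t=0.260000, y=0.906846:
  k1 = f(0.260000, 0.906846) = -0.394660
  k2 = f(0.520000, 0.804235) = -0.344291
  y ← 0.906846 + (0.26/2)·(-0.394660 + (-0.344291)) = 0.810783
t=0.520000, y=0.810783:
  k1 = f(0.520000, 0.810783) = -0.350839
  k2 = f(0.780000, 0.719565) = -0.342781
  y ← 0.810783 + (0.26/2)·(-0.350839 + (-0.342781)) = 0.720612
y(0.78) ≈ 0.7206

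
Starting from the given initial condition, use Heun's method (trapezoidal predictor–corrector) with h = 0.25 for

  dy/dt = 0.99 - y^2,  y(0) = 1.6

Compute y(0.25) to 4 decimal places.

1.3452

Heun: k1 = f(t_n, y_n); k2 = f(t_n + h, y_n + h·k1); y_{n+1} = y_n + (h/2)·(k1 + k2).
t=0.000000, y=1.600000:
  k1 = f(0.000000, 1.600000) = -1.570000
  k2 = f(0.250000, 1.207500) = -0.468056
  y ← 1.600000 + (0.25/2)·(-1.570000 + (-0.468056)) = 1.345243
y(0.25) ≈ 1.3452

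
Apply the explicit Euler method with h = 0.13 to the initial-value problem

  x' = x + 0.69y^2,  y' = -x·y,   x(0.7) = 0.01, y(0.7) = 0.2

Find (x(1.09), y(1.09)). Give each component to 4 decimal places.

0.0266, 0.1988

Euler on (x,y): x_{n+1} = x_n + h·x', y_{n+1} = y_n + h·y'.
0.700000: (0.010000, 0.200000); f=(0.037600, -0.002000) → (0.014888, 0.199740)
0.830000: (0.014888, 0.199740); f=(0.042416, -0.002974) → (0.020402, 0.199353)
0.960000: (0.020402, 0.199353); f=(0.047824, -0.004067) → (0.026619, 0.198825)
(x(1.09), y(1.09)) ≈ (0.0266, 0.1988)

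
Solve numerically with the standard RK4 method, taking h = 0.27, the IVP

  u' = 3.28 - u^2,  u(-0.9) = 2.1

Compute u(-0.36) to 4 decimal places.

RK4: k1 = f(x_n, u_n); k2 = f(x_n + h/2, u_n + (h/2)·k1); k3 = f(x_n + h/2, u_n + (h/2)·k2); k4 = f(x_n + h, u_n + h·k3); u_{n+1} = u_n + (h/6)·(k1 + 2k2 + 2k3 + k4).
x=-0.900000, u=2.100000:
  k1 = f(-0.900000, 2.100000) = -1.130000
  k2 = f(-0.765000, 1.947450) = -0.512562
  k3 = f(-0.765000, 2.030804) = -0.844166
  k4 = f(-0.630000, 1.872075) = -0.224666
  u ← 2.100000 + (0.27/6)·(k1 + 2k2 + 2k3 + k4) = 1.916935
x=-0.630000, u=1.916935:
  k1 = f(-0.630000, 1.916935) = -0.394638
  k2 = f(-0.495000, 1.863658) = -0.193223
  k3 = f(-0.495000, 1.890850) = -0.295312
  k4 = f(-0.360000, 1.837200) = -0.095305
  u ← 1.916935 + (0.27/6)·(k1 + 2k2 + 2k3 + k4) = 1.850919
u(-0.36) ≈ 1.8509

1.8509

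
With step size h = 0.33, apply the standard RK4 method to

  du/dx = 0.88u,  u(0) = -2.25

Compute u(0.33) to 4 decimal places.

RK4: k1 = f(x_n, u_n); k2 = f(x_n + h/2, u_n + (h/2)·k1); k3 = f(x_n + h/2, u_n + (h/2)·k2); k4 = f(x_n + h, u_n + h·k3); u_{n+1} = u_n + (h/6)·(k1 + 2k2 + 2k3 + k4).
x=0.000000, u=-2.250000:
  k1 = f(0.000000, -2.250000) = -1.980000
  k2 = f(0.165000, -2.576700) = -2.267496
  k3 = f(0.165000, -2.624137) = -2.309240
  k4 = f(0.330000, -3.012049) = -2.650603
  u ← -2.250000 + (0.33/6)·(k1 + 2k2 + 2k3 + k4) = -3.008124
u(0.33) ≈ -3.0081

-3.0081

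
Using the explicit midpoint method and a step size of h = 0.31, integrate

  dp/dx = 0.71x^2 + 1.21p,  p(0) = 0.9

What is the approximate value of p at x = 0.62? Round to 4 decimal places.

1.9396

Midpoint: k1 = f(x_n, p_n); k2 = f(x_n + h/2, p_n + (h/2)·k1); p_{n+1} = p_n + h·k2.
x=0.000000, p=0.900000:
  k1 = f(0.000000, 0.900000) = 1.089000
  k2 = f(0.155000, 1.068795) = 1.310300
  p ← 0.900000 + 0.31·1.310300 = 1.306193
x=0.310000, p=1.306193:
  k1 = f(0.310000, 1.306193) = 1.648724
  k2 = f(0.465000, 1.561745) = 2.043231
  p ← 1.306193 + 0.31·2.043231 = 1.939595
p(0.62) ≈ 1.9396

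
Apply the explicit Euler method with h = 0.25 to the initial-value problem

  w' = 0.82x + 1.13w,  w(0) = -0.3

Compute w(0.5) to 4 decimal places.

-0.4422

Euler: w_{n+1} = w_n + h·f(x_n, w_n).
x=0.000000, w=-0.300000: f=-0.339000 → w ← -0.300000 + 0.25·(-0.339000) = -0.384750
x=0.250000, w=-0.384750: f=-0.229767 → w ← -0.384750 + 0.25·(-0.229767) = -0.442192
w(0.5) ≈ -0.4422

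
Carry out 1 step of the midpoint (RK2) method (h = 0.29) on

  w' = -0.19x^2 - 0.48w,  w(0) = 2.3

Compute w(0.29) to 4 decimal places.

2.0010

Midpoint: k1 = f(x_n, w_n); k2 = f(x_n + h/2, w_n + (h/2)·k1); w_{n+1} = w_n + h·k2.
x=0.000000, w=2.300000:
  k1 = f(0.000000, 2.300000) = -1.104000
  k2 = f(0.145000, 2.139920) = -1.031156
  w ← 2.300000 + 0.29·(-1.031156) = 2.000965
w(0.29) ≈ 2.0010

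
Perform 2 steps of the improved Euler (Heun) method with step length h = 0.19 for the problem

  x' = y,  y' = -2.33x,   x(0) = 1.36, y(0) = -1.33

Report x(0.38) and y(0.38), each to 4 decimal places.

0.6495, -2.2621

Heun on (x,y): k1 = f(s_n, state_n); k2 = f(s_n + h, state_n + h·k1); state_{n+1} = state_n + (h/2)·(k1 + k2).
0.000000: (1.360000, -1.330000)
  k1 = (-1.330000, -3.168800)
  predictor → (1.107300, -1.932072)
  k2 = (-1.932072, -2.580009)
  → (1.050103, -1.876137)
0.190000: (1.050103, -1.876137)
  k1 = (-1.876137, -2.446740)
  predictor → (0.693637, -2.341018)
  k2 = (-2.341018, -1.616175)
  → (0.649473, -2.262114)
(x(0.38), y(0.38)) ≈ (0.6495, -2.2621)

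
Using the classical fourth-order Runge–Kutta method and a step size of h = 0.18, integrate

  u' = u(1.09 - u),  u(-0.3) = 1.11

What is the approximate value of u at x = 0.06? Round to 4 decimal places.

1.1034

RK4: k1 = f(x_n, u_n); k2 = f(x_n + h/2, u_n + (h/2)·k1); k3 = f(x_n + h/2, u_n + (h/2)·k2); k4 = f(x_n + h, u_n + h·k3); u_{n+1} = u_n + (h/6)·(k1 + 2k2 + 2k3 + k4).
x=-0.300000, u=1.110000:
  k1 = f(-0.300000, 1.110000) = -0.022200
  k2 = f(-0.210000, 1.108002) = -0.019946
  k3 = f(-0.210000, 1.108205) = -0.020175
  k4 = f(-0.120000, 1.106369) = -0.018110
  u ← 1.110000 + (0.18/6)·(k1 + 2k2 + 2k3 + k4) = 1.106383
x=-0.120000, u=1.106383:
  k1 = f(-0.120000, 1.106383) = -0.018126
  k2 = f(-0.030000, 1.104752) = -0.016297
  k3 = f(-0.030000, 1.104917) = -0.016482
  k4 = f(0.060000, 1.103417) = -0.014804
  u ← 1.106383 + (0.18/6)·(k1 + 2k2 + 2k3 + k4) = 1.103429
u(0.06) ≈ 1.1034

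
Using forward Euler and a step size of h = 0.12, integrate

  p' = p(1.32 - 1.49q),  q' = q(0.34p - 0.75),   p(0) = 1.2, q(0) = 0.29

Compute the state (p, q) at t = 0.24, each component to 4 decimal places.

Euler on (p,q): p_{n+1} = p_n + h·p', q_{n+1} = q_n + h·q'.
0.000000: (1.200000, 0.290000); f=(1.065480, -0.099180) → (1.327858, 0.278098)
0.120000: (1.327858, 0.278098); f=(1.202552, -0.083020) → (1.472164, 0.268136)
(p(0.24), q(0.24)) ≈ (1.4722, 0.2681)

1.4722, 0.2681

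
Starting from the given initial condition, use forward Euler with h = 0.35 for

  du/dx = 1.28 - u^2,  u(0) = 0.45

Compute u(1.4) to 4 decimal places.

1.1264

Euler: u_{n+1} = u_n + h·f(x_n, u_n).
x=0.000000, u=0.450000: f=1.077500 → u ← 0.450000 + 0.35·1.077500 = 0.827125
x=0.350000, u=0.827125: f=0.595864 → u ← 0.827125 + 0.35·0.595864 = 1.035677
x=0.700000, u=1.035677: f=0.207372 → u ← 1.035677 + 0.35·0.207372 = 1.108258
x=1.050000, u=1.108258: f=0.051765 → u ← 1.108258 + 0.35·0.051765 = 1.126375
u(1.4) ≈ 1.1264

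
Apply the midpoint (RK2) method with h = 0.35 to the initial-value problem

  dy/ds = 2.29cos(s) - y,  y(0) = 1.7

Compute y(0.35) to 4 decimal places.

Midpoint: k1 = f(s_n, y_n); k2 = f(s_n + h/2, y_n + (h/2)·k1); y_{n+1} = y_n + h·k2.
s=0.000000, y=1.700000:
  k1 = f(0.000000, 1.700000) = 0.590000
  k2 = f(0.175000, 1.803250) = 0.451774
  y ← 1.700000 + 0.35·0.451774 = 1.858121
y(0.35) ≈ 1.8581

1.8581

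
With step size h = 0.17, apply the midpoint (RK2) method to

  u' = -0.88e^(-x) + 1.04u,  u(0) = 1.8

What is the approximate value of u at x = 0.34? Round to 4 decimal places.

2.2527

Midpoint: k1 = f(x_n, u_n); k2 = f(x_n + h/2, u_n + (h/2)·k1); u_{n+1} = u_n + h·k2.
x=0.000000, u=1.800000:
  k1 = f(0.000000, 1.800000) = 0.992000
  k2 = f(0.085000, 1.884320) = 1.151402
  u ← 1.800000 + 0.17·1.151402 = 1.995738
x=0.170000, u=1.995738:
  k1 = f(0.170000, 1.995738) = 1.333143
  k2 = f(0.255000, 2.109055) = 1.511491
  u ← 1.995738 + 0.17·1.511491 = 2.252692
u(0.34) ≈ 2.2527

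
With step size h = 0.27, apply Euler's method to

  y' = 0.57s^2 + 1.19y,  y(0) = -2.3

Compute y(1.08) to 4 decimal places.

Euler: y_{n+1} = y_n + h·f(s_n, y_n).
s=0.000000, y=-2.300000: f=-2.737000 → y ← -2.300000 + 0.27·(-2.737000) = -3.038990
s=0.270000, y=-3.038990: f=-3.574845 → y ← -3.038990 + 0.27·(-3.574845) = -4.004198
s=0.540000, y=-4.004198: f=-4.598784 → y ← -4.004198 + 0.27·(-4.598784) = -5.245870
s=0.810000, y=-5.245870: f=-5.868608 → y ← -5.245870 + 0.27·(-5.868608) = -6.830394
y(1.08) ≈ -6.8304

-6.8304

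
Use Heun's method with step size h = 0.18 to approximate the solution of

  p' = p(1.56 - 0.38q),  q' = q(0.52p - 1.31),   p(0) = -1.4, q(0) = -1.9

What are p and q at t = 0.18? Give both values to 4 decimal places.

-2.0461, -1.2985

Heun on (p,q): k1 = f(t_n, state_n); k2 = f(t_n + h, state_n + h·k1); state_{n+1} = state_n + (h/2)·(k1 + k2).
0.000000: (-1.400000, -1.900000)
  k1 = (-3.194800, 3.872200)
  predictor → (-1.975064, -1.203004)
  k2 = (-3.983984, 2.811460)
  → (-2.046091, -1.298471)
(p(0.18), q(0.18)) ≈ (-2.0461, -1.2985)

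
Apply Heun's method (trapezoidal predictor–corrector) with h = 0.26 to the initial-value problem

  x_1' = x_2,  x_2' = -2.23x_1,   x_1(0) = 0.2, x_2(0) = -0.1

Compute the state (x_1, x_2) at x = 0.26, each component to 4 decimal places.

Heun on (x_1,x_2): k1 = f(x_n, state_n); k2 = f(x_n + h, state_n + h·k1); state_{n+1} = state_n + (h/2)·(k1 + k2).
0.000000: (0.200000, -0.100000)
  k1 = (-0.100000, -0.446000)
  predictor → (0.174000, -0.215960)
  k2 = (-0.215960, -0.388020)
  → (0.158925, -0.208423)
(x_1(0.26), x_2(0.26)) ≈ (0.1589, -0.2084)

0.1589, -0.2084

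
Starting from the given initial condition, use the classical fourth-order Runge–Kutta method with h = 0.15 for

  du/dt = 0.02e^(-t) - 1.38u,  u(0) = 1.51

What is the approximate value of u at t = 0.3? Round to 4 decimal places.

1.0023

RK4: k1 = f(t_n, u_n); k2 = f(t_n + h/2, u_n + (h/2)·k1); k3 = f(t_n + h/2, u_n + (h/2)·k2); k4 = f(t_n + h, u_n + h·k3); u_{n+1} = u_n + (h/6)·(k1 + 2k2 + 2k3 + k4).
t=0.000000, u=1.510000:
  k1 = f(0.000000, 1.510000) = -2.063800
  k2 = f(0.075000, 1.355215) = -1.851642
  k3 = f(0.075000, 1.371127) = -1.873600
  k4 = f(0.150000, 1.228960) = -1.678751
  u ← 1.510000 + (0.15/6)·(k1 + 2k2 + 2k3 + k4) = 1.230174
t=0.150000, u=1.230174:
  k1 = f(0.150000, 1.230174) = -1.680426
  k2 = f(0.225000, 1.104142) = -1.507746
  k3 = f(0.225000, 1.117093) = -1.525618
  k4 = f(0.300000, 1.001331) = -1.367021
  u ← 1.230174 + (0.15/6)·(k1 + 2k2 + 2k3 + k4) = 1.002320
u(0.3) ≈ 1.0023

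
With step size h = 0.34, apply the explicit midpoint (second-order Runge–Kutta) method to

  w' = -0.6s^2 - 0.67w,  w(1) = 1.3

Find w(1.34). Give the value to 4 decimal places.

0.7816

Midpoint: k1 = f(s_n, w_n); k2 = f(s_n + h/2, w_n + (h/2)·k1); w_{n+1} = w_n + h·k2.
s=1.000000, w=1.300000:
  k1 = f(1.000000, 1.300000) = -1.471000
  k2 = f(1.170000, 1.049930) = -1.524793
  w ← 1.300000 + 0.34·(-1.524793) = 0.781570
w(1.34) ≈ 0.7816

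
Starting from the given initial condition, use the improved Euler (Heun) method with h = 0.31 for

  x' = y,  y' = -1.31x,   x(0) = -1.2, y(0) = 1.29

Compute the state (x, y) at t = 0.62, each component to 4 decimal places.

-0.1532, 1.8836

Heun on (x,y): k1 = f(t_n, state_n); k2 = f(t_n + h, state_n + h·k1); state_{n+1} = state_n + (h/2)·(k1 + k2).
0.000000: (-1.200000, 1.290000)
  k1 = (1.290000, 1.572000)
  predictor → (-0.800100, 1.777320)
  k2 = (1.777320, 1.048131)
  → (-0.724565, 1.696120)
0.310000: (-0.724565, 1.696120)
  k1 = (1.696120, 0.949181)
  predictor → (-0.198768, 1.990366)
  k2 = (1.990366, 0.260386)
  → (-0.153160, 1.883603)
(x(0.62), y(0.62)) ≈ (-0.1532, 1.8836)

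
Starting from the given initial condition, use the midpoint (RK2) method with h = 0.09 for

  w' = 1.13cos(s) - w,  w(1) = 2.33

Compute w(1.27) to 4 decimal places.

Midpoint: k1 = f(s_n, w_n); k2 = f(s_n + h/2, w_n + (h/2)·k1); w_{n+1} = w_n + h·k2.
s=1.000000, w=2.330000:
  k1 = f(1.000000, 2.330000) = -1.719458
  k2 = f(1.045000, 2.252624) = -1.685475
  w ← 2.330000 + 0.09·(-1.685475) = 2.178307
s=1.090000, w=2.178307:
  k1 = f(1.090000, 2.178307) = -1.655699
  k2 = f(1.135000, 2.103801) = -1.626791
  w ← 2.178307 + 0.09·(-1.626791) = 2.031896
s=1.180000, w=2.031896:
  k1 = f(1.180000, 2.031896) = -1.601451
  k2 = f(1.225000, 1.959831) = -1.576822
  w ← 2.031896 + 0.09·(-1.576822) = 1.889982
w(1.27) ≈ 1.8900

1.8900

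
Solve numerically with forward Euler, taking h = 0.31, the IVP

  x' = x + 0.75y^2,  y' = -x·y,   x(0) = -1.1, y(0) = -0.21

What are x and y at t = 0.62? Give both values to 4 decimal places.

-1.8558, -0.4065

Euler on (x,y): x_{n+1} = x_n + h·x', y_{n+1} = y_n + h·y'.
0.000000: (-1.100000, -0.210000); f=(-1.066925, -0.231000) → (-1.430747, -0.281610)
0.310000: (-1.430747, -0.281610); f=(-1.371269, -0.402913) → (-1.855840, -0.406513)
(x(0.62), y(0.62)) ≈ (-1.8558, -0.4065)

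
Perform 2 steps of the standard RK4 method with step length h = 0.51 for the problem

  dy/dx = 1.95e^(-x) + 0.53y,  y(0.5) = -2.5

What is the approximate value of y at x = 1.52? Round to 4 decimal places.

RK4: k1 = f(x_n, y_n); k2 = f(x_n + h/2, y_n + (h/2)·k1); k3 = f(x_n + h/2, y_n + (h/2)·k2); k4 = f(x_n + h, y_n + h·k3); y_{n+1} = y_n + (h/6)·(k1 + 2k2 + 2k3 + k4).
x=0.500000, y=-2.500000:
  k1 = f(0.500000, -2.500000) = -0.142265
  k2 = f(0.755000, -2.536278) = -0.427706
  k3 = f(0.755000, -2.609065) = -0.466284
  k4 = f(1.010000, -2.737805) = -0.740810
  y ← -2.500000 + (0.51/6)·(k1 + 2k2 + 2k3 + k4) = -2.727040
x=1.010000, y=-2.727040:
  k1 = f(1.010000, -2.727040) = -0.735104
  k2 = f(1.265000, -2.914491) = -0.994314
  k3 = f(1.265000, -2.980590) = -1.029346
  k4 = f(1.520000, -3.252006) = -1.297075
  y ← -2.727040 + (0.51/6)·(k1 + 2k2 + 2k3 + k4) = -3.243797
y(1.52) ≈ -3.2438

-3.2438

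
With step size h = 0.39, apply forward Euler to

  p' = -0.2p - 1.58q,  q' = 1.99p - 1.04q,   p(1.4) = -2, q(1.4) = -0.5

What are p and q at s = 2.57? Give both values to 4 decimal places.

1.1570, -1.5765

Euler on (p,q): p_{n+1} = p_n + h·p', q_{n+1} = q_n + h·q'.
1.400000: (-2.000000, -0.500000); f=(1.190000, -3.460000) → (-1.535900, -1.849400)
1.790000: (-1.535900, -1.849400); f=(3.229232, -1.133065) → (-0.276500, -2.291295)
2.180000: (-0.276500, -2.291295); f=(3.675547, 1.832713) → (1.156964, -1.576537)
(p(2.57), q(2.57)) ≈ (1.1570, -1.5765)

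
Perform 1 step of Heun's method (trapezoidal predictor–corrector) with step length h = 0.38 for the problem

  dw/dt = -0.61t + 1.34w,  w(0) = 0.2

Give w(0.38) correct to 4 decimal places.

Heun: k1 = f(t_n, w_n); k2 = f(t_n + h, w_n + h·k1); w_{n+1} = w_n + (h/2)·(k1 + k2).
t=0.000000, w=0.200000:
  k1 = f(0.000000, 0.200000) = 0.268000
  k2 = f(0.380000, 0.301840) = 0.172666
  w ← 0.200000 + (0.38/2)·(0.268000 + 0.172666) = 0.283726
w(0.38) ≈ 0.2837

0.2837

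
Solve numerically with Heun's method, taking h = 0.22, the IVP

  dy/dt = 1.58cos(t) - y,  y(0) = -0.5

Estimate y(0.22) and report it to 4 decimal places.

-0.0969

Heun: k1 = f(t_n, y_n); k2 = f(t_n + h, y_n + h·k1); y_{n+1} = y_n + (h/2)·(k1 + k2).
t=0.000000, y=-0.500000:
  k1 = f(0.000000, -0.500000) = 2.080000
  k2 = f(0.220000, -0.042400) = 1.584318
  y ← -0.500000 + (0.22/2)·(2.080000 + 1.584318) = -0.096925
y(0.22) ≈ -0.0969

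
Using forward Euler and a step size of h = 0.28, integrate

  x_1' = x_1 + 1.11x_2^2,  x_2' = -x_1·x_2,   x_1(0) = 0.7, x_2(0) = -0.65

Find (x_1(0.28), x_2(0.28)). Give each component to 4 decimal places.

Euler on (x_1,x_2): x_1_{n+1} = x_1_n + h·x_1', x_2_{n+1} = x_2_n + h·x_2'.
0.000000: (0.700000, -0.650000); f=(1.168975, 0.455000) → (1.027313, -0.522600)
(x_1(0.28), x_2(0.28)) ≈ (1.0273, -0.5226)

1.0273, -0.5226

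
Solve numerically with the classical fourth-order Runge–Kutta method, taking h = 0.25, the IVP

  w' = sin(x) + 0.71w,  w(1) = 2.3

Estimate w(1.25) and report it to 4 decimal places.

2.9925

RK4: k1 = f(x_n, w_n); k2 = f(x_n + h/2, w_n + (h/2)·k1); k3 = f(x_n + h/2, w_n + (h/2)·k2); k4 = f(x_n + h, w_n + h·k3); w_{n+1} = w_n + (h/6)·(k1 + 2k2 + 2k3 + k4).
x=1.000000, w=2.300000:
  k1 = f(1.000000, 2.300000) = 2.474471
  k2 = f(1.125000, 2.609309) = 2.754877
  k3 = f(1.125000, 2.644360) = 2.779763
  k4 = f(1.250000, 2.994941) = 3.075393
  w ← 2.300000 + (0.25/6)·(k1 + 2k2 + 2k3 + k4) = 2.992464
w(1.25) ≈ 2.9925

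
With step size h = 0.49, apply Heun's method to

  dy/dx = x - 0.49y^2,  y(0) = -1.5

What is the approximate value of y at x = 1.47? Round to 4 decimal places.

-8.2939

Heun: k1 = f(x_n, y_n); k2 = f(x_n + h, y_n + h·k1); y_{n+1} = y_n + (h/2)·(k1 + k2).
x=0.000000, y=-1.500000:
  k1 = f(0.000000, -1.500000) = -1.102500
  k2 = f(0.490000, -2.040225) = -1.549634
  y ← -1.500000 + (0.49/2)·(-1.102500 + (-1.549634)) = -2.149773
x=0.490000, y=-2.149773:
  k1 = f(0.490000, -2.149773) = -1.774546
  k2 = f(0.980000, -3.019300) = -3.486926
  y ← -2.149773 + (0.49/2)·(-1.774546 + (-3.486926)) = -3.438833
x=0.980000, y=-3.438833:
  k1 = f(0.980000, -3.438833) = -4.814532
  k2 = f(1.470000, -5.797954) = -15.001974
  y ← -3.438833 + (0.49/2)·(-4.814532 + (-15.001974)) = -8.293877
y(1.47) ≈ -8.2939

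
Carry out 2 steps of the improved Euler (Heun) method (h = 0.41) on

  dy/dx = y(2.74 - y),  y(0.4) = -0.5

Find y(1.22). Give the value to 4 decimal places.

Heun: k1 = f(x_n, y_n); k2 = f(x_n + h, y_n + h·k1); y_{n+1} = y_n + (h/2)·(k1 + k2).
x=0.400000, y=-0.500000:
  k1 = f(0.400000, -0.500000) = -1.620000
  k2 = f(0.810000, -1.164200) = -4.545270
  y ← -0.500000 + (0.41/2)·(-1.620000 + (-4.545270)) = -1.763880
x=0.810000, y=-1.763880:
  k1 = f(0.810000, -1.763880) = -7.944306
  k2 = f(1.220000, -5.021046) = -38.968563
  y ← -1.763880 + (0.41/2)·(-7.944306 + (-38.968563)) = -11.381018
y(1.22) ≈ -11.3810

-11.3810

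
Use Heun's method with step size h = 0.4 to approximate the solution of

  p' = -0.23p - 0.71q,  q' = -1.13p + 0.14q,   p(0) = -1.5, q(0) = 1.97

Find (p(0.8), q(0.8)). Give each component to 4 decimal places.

Heun on (p,q): k1 = f(s_n, state_n); k2 = f(s_n + h, state_n + h·k1); state_{n+1} = state_n + (h/2)·(k1 + k2).
0.000000: (-1.500000, 1.970000)
  k1 = (-1.053700, 1.970800)
  predictor → (-1.921480, 2.758320)
  k2 = (-1.516467, 2.557437)
  → (-2.014033, 2.875647)
0.400000: (-2.014033, 2.875647)
  k1 = (-1.578482, 2.678448)
  predictor → (-2.645426, 3.947027)
  k2 = (-2.193941, 3.541915)
  → (-2.768518, 4.119720)
(p(0.8), q(0.8)) ≈ (-2.7685, 4.1197)

-2.7685, 4.1197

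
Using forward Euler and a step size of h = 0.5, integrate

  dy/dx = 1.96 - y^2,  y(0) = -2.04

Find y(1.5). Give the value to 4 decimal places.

Euler: y_{n+1} = y_n + h·f(x_n, y_n).
x=0.000000, y=-2.040000: f=-2.201600 → y ← -2.040000 + 0.5·(-2.201600) = -3.140800
x=0.500000, y=-3.140800: f=-7.904625 → y ← -3.140800 + 0.5·(-7.904625) = -7.093112
x=1.000000, y=-7.093112: f=-48.352242 → y ← -7.093112 + 0.5·(-48.352242) = -31.269234
y(1.5) ≈ -31.2692

-31.2692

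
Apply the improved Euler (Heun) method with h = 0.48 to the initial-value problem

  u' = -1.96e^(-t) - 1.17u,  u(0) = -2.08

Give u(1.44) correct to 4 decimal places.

Heun: k1 = f(t_n, u_n); k2 = f(t_n + h, u_n + h·k1); u_{n+1} = u_n + (h/2)·(k1 + k2).
t=0.000000, u=-2.080000:
  k1 = f(0.000000, -2.080000) = 0.473600
  k2 = f(0.480000, -1.852672) = 0.954811
  u ← -2.080000 + (0.48/2)·(0.473600 + 0.954811) = -1.737181
t=0.480000, u=-1.737181:
  k1 = f(0.480000, -1.737181) = 0.819687
  k2 = f(0.960000, -1.343732) = 0.821696
  u ← -1.737181 + (0.48/2)·(0.819687 + 0.821696) = -1.343250
t=0.960000, u=-1.343250:
  k1 = f(0.960000, -1.343250) = 0.821132
  k2 = f(1.440000, -0.949106) = 0.646076
  u ← -1.343250 + (0.48/2)·(0.821132 + 0.646076) = -0.991120
u(1.44) ≈ -0.9911

-0.9911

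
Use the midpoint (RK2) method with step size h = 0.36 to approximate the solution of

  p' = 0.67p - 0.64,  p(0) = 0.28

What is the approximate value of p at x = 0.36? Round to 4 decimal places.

Midpoint: k1 = f(x_n, p_n); k2 = f(x_n + h/2, p_n + (h/2)·k1); p_{n+1} = p_n + h·k2.
x=0.000000, p=0.280000:
  k1 = f(0.000000, 0.280000) = -0.452400
  k2 = f(0.180000, 0.198568) = -0.506959
  p ← 0.280000 + 0.36·(-0.506959) = 0.097495
p(0.36) ≈ 0.0975

0.0975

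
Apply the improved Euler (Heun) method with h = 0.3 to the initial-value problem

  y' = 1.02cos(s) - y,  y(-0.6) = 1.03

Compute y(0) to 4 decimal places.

Heun: k1 = f(s_n, y_n); k2 = f(s_n + h, y_n + h·k1); y_{n+1} = y_n + (h/2)·(k1 + k2).
s=-0.600000, y=1.030000:
  k1 = f(-0.600000, 1.030000) = -0.188158
  k2 = f(-0.300000, 0.973553) = 0.000891
  y ← 1.030000 + (0.3/2)·(-0.188158 + 0.000891) = 1.001910
s=-0.300000, y=1.001910:
  k1 = f(-0.300000, 1.001910) = -0.027467
  k2 = f(0.000000, 0.993670) = 0.026330
  y ← 1.001910 + (0.3/2)·(-0.027467 + 0.026330) = 1.001739
y(0) ≈ 1.0017

1.0017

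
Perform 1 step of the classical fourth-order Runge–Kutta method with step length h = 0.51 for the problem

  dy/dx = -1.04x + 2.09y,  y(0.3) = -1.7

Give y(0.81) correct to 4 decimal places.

-5.3905

RK4: k1 = f(x_n, y_n); k2 = f(x_n + h/2, y_n + (h/2)·k1); k3 = f(x_n + h/2, y_n + (h/2)·k2); k4 = f(x_n + h, y_n + h·k3); y_{n+1} = y_n + (h/6)·(k1 + 2k2 + 2k3 + k4).
x=0.300000, y=-1.700000:
  k1 = f(0.300000, -1.700000) = -3.865000
  k2 = f(0.555000, -2.685575) = -6.190052
  k3 = f(0.555000, -3.278463) = -7.429188
  k4 = f(0.810000, -5.488886) = -12.314172
  y ← -1.700000 + (0.51/6)·(k1 + 2k2 + 2k3 + k4) = -5.390500
y(0.81) ≈ -5.3905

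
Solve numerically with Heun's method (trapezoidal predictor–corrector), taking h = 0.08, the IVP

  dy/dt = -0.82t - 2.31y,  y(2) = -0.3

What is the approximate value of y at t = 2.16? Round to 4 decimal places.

-0.4356

Heun: k1 = f(t_n, y_n); k2 = f(t_n + h, y_n + h·k1); y_{n+1} = y_n + (h/2)·(k1 + k2).
t=2.000000, y=-0.300000:
  k1 = f(2.000000, -0.300000) = -0.947000
  k2 = f(2.080000, -0.375760) = -0.837594
  y ← -0.300000 + (0.08/2)·(-0.947000 + (-0.837594)) = -0.371384
t=2.080000, y=-0.371384:
  k1 = f(2.080000, -0.371384) = -0.847703
  k2 = f(2.160000, -0.439200) = -0.756648
  y ← -0.371384 + (0.08/2)·(-0.847703 + (-0.756648)) = -0.435558
y(2.16) ≈ -0.4356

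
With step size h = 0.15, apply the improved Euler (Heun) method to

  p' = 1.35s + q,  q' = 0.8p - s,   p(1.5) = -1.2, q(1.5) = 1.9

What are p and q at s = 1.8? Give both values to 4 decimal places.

Heun on (p,q): k1 = f(s_n, state_n); k2 = f(s_n + h, state_n + h·k1); state_{n+1} = state_n + (h/2)·(k1 + k2).
1.500000: (-1.200000, 1.900000)
  k1 = (3.925000, -2.460000)
  predictor → (-0.611250, 1.531000)
  k2 = (3.758500, -2.139000)
  → (-0.623737, 1.555075)
1.650000: (-0.623737, 1.555075)
  k1 = (3.782575, -2.148990)
  predictor → (-0.056351, 1.232727)
  k2 = (3.662726, -1.845081)
  → (-0.065340, 1.255520)
(p(1.8), q(1.8)) ≈ (-0.0653, 1.2555)

-0.0653, 1.2555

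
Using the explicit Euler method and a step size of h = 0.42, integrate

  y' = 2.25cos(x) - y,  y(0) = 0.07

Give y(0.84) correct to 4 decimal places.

1.4345

Euler: y_{n+1} = y_n + h·f(x_n, y_n).
x=0.000000, y=0.070000: f=2.180000 → y ← 0.070000 + 0.42·2.180000 = 0.985600
x=0.420000, y=0.985600: f=1.068850 → y ← 0.985600 + 0.42·1.068850 = 1.434517
y(0.84) ≈ 1.4345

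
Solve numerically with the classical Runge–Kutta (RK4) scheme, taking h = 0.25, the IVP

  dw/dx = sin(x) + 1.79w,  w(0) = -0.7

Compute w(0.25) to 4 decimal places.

RK4: k1 = f(x_n, w_n); k2 = f(x_n + h/2, w_n + (h/2)·k1); k3 = f(x_n + h/2, w_n + (h/2)·k2); k4 = f(x_n + h, w_n + h·k3); w_{n+1} = w_n + (h/6)·(k1 + 2k2 + 2k3 + k4).
x=0.000000, w=-0.700000:
  k1 = f(0.000000, -0.700000) = -1.253000
  k2 = f(0.125000, -0.856625) = -1.408684
  k3 = f(0.125000, -0.876086) = -1.443518
  k4 = f(0.250000, -1.060880) = -1.651570
  w ← -0.700000 + (0.25/6)·(k1 + 2k2 + 2k3 + k4) = -1.058707
w(0.25) ≈ -1.0587

-1.0587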